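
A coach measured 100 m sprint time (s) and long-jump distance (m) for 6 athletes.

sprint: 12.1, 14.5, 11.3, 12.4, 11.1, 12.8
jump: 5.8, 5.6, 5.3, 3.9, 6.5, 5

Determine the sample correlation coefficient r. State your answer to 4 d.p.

-0.2217

n = 6, Σx = 74.2, Σy = 32.1, Σx² = 925.16, Σy² = 175.55, Σxy = 395.78
nΣxy − ΣxΣy = 2374.68 − 2381.82 = -7.14
nΣx² − (Σx)² = 5550.96 − 5505.64 = 45.32; nΣy² − (Σy)² = 1053.3 − 1030.41 = 22.89
r = -7.14 / √(45.32 × 22.89) = -7.14 / 32.2083 ≈ -0.2217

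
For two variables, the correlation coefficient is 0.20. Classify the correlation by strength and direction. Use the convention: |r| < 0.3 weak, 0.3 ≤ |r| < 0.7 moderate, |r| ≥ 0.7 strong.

r = 0.20 > 0 so the relationship is positive.
|r| = 0.20, which falls in the weak range.

weak positive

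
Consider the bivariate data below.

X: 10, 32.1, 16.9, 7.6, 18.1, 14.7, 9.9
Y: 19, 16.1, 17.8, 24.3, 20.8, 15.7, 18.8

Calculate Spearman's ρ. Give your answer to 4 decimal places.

-0.4643

Rank X: 3, 7, 5, 1, 6, 4, 2
Rank Y: 5, 2, 3, 7, 6, 1, 4
d = rank(X) − rank(Y): -2, 5, 2, -6, 0, 3, -2; Σd² = 82
ρ = 1 − 6Σd² / [n(n²−1)] = 1 − 6×82 / (7×48) = 1 − 492/336 ≈ -0.4643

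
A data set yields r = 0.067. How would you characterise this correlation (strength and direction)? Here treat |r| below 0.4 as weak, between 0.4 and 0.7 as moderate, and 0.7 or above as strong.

weak positive

r = 0.067 > 0 so the relationship is positive.
|r| = 0.067, which falls in the weak range.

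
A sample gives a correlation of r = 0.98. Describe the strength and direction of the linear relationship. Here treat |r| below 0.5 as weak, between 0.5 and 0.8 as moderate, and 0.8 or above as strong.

strong positive

r = 0.98 > 0 so the relationship is positive.
|r| = 0.98, which falls in the strong range.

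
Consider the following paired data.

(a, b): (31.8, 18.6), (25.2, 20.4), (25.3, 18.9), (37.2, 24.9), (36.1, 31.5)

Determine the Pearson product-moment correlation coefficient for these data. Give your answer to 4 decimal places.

0.7225

n = 5, Σa = 155.6, Σb = 114.3, Σa² = 4973.42, Σb² = 2731.59, Σab = 3647.16
nΣab − ΣaΣb = 18235.8 − 17785.08 = 450.72
nΣa² − (Σa)² = 24867.1 − 24211.36 = 655.74; nΣb² − (Σb)² = 13657.95 − 13064.49 = 593.46
r = 450.72 / √(655.74 × 593.46) = 450.72 / 623.8233 ≈ 0.7225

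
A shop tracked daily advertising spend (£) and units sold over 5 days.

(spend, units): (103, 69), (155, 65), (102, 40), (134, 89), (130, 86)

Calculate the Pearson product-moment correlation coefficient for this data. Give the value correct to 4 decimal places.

n = 5, Σx = 624, Σy = 349, Σx² = 79894, Σy² = 25903, Σxy = 44368
nΣxy − ΣxΣy = 221840 − 217776 = 4064
nΣx² − (Σx)² = 399470 − 389376 = 10094; nΣy² − (Σy)² = 129515 − 121801 = 7714
r = 4064 / √(10094 × 7714) = 4064 / 8824.1213 ≈ 0.4606

0.4606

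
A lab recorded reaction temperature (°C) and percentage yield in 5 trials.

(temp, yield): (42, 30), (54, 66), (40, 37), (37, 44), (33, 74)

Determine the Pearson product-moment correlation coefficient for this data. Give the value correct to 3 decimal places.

n = 5, Σx = 206, Σy = 251, Σx² = 8738, Σy² = 14037, Σxy = 10374
nΣxy − ΣxΣy = 51870 − 51706 = 164
nΣx² − (Σx)² = 43690 − 42436 = 1254; nΣy² − (Σy)² = 70185 − 63001 = 7184
r = 164 / √(1254 × 7184) = 164 / 3001.4556 ≈ 0.055

0.055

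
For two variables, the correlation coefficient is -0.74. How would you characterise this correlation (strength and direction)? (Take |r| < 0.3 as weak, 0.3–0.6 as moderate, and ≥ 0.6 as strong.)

strong negative

r = -0.74 < 0 so the relationship is negative.
|r| = 0.74, which falls in the strong range.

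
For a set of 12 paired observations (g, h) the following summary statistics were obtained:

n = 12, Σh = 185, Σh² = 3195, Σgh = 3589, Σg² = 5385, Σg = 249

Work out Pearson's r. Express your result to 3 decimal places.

-0.913

r = (nΣgh − ΣgΣh) / √[(nΣg² − (Σg)²)(nΣh² − (Σh)²)]
Numerator: 12×3589 − 249×185 = -2997
Denominator: √[(64620 − 62001)(38340 − 34225)] = √[2619 × 4115] = 3282.8623
r = -2997 / 3282.8623 ≈ -0.913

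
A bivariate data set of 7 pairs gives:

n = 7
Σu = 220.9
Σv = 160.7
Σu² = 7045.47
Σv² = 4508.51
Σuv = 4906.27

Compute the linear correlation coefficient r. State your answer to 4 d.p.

-0.6677

r = (nΣuv − ΣuΣv) / √[(nΣu² − (Σu)²)(nΣv² − (Σv)²)]
Numerator: 7×4906.27 − 220.9×160.7 = -1154.74
Denominator: √[(49318.29 − 48796.81)(31559.57 − 25824.49)] = √[521.48 × 5735.08] = 1729.3726
r = -1154.74 / 1729.3726 ≈ -0.6677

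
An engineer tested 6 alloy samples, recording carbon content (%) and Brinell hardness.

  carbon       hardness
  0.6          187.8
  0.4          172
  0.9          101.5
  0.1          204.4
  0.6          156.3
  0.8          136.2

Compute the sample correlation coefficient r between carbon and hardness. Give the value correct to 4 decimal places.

n = 6, Σx = 3.4, Σy = 958.2, Σx² = 2.34, Σy² = 159914.58, Σxy = 496.01
nΣxy − ΣxΣy = 2976.06 − 3257.88 = -281.82
nΣx² − (Σx)² = 14.04 − 11.56 = 2.48; nΣy² − (Σy)² = 959487.48 − 918147.24 = 41340.24
r = -281.82 / √(2.48 × 41340.24) = -281.82 / 320.1934 ≈ -0.8802

-0.8802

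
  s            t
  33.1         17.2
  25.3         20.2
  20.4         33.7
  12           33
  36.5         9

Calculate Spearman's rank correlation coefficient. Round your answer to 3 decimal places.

Rank s: 4, 3, 2, 1, 5
Rank t: 2, 3, 5, 4, 1
d = rank(s) − rank(t): 2, 0, -3, -3, 4; Σd² = 38
ρ = 1 − 6Σd² / [n(n²−1)] = 1 − 6×38 / (5×24) = 1 − 228/120 ≈ -0.900

-0.900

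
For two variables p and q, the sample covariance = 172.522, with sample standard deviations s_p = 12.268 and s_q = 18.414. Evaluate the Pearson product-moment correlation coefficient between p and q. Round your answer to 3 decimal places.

r = Cov(p,q) / (s_p · s_q) = 172.522 / (12.268 × 18.414)
  = 172.522 / 225.9030 ≈ 0.764

0.764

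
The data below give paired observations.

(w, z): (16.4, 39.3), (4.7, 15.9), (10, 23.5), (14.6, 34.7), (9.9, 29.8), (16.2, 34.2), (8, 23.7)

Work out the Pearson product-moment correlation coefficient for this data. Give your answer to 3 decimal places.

n = 7, Σw = 79.8, Σz = 201.1, Σw² = 1028.66, Σz² = 6173.01, Σwz = 2499.53
nΣwz − ΣwΣz = 17496.71 − 16047.78 = 1448.93
nΣw² − (Σw)² = 7200.62 − 6368.04 = 832.58; nΣz² − (Σz)² = 43211.07 − 40441.21 = 2769.86
r = 1448.93 / √(832.58 × 2769.86) = 1448.93 / 1518.5948 ≈ 0.954

0.954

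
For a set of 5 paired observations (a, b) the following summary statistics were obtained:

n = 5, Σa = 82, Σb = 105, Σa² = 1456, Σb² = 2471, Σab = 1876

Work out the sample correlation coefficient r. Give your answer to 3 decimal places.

r = (nΣab − ΣaΣb) / √[(nΣa² − (Σa)²)(nΣb² − (Σb)²)]
Numerator: 5×1876 − 82×105 = 770
Denominator: √[(7280 − 6724)(12355 − 11025)] = √[556 × 1330] = 859.9302
r = 770 / 859.9302 ≈ 0.895

0.895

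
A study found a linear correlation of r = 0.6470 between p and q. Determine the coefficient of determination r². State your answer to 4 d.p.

r² = (0.6470)² = 0.4186

0.4186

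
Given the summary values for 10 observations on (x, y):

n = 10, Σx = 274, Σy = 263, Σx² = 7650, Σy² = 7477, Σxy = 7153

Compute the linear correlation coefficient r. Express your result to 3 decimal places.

r = (nΣxy − ΣxΣy) / √[(nΣx² − (Σx)²)(nΣy² − (Σy)²)]
Numerator: 10×7153 − 274×263 = -532
Denominator: √[(76500 − 75076)(74770 − 69169)] = √[1424 × 5601] = 2824.1501
r = -532 / 2824.1501 ≈ -0.188

-0.188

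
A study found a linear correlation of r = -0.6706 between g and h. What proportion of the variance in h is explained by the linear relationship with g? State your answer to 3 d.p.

r² = (-0.6706)² = 0.450

0.450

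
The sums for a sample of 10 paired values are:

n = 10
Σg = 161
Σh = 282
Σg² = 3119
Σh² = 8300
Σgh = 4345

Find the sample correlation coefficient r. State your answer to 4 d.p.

r = (nΣgh − ΣgΣh) / √[(nΣg² − (Σg)²)(nΣh² − (Σh)²)]
Numerator: 10×4345 − 161×282 = -1952
Denominator: √[(31190 − 25921)(83000 − 79524)] = √[5269 × 3476] = 4279.6079
r = -1952 / 4279.6079 ≈ -0.4561

-0.4561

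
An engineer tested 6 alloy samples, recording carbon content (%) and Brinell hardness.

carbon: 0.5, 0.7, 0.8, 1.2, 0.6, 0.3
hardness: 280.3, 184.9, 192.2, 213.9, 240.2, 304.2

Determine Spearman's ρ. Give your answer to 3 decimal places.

Rank carbon: 2, 4, 5, 6, 3, 1
Rank hardness: 5, 1, 2, 3, 4, 6
d = rank(carbon) − rank(hardness): -3, 3, 3, 3, -1, -5; Σd² = 62
ρ = 1 − 6Σd² / [n(n²−1)] = 1 − 6×62 / (6×35) = 1 − 372/210 ≈ -0.771

-0.771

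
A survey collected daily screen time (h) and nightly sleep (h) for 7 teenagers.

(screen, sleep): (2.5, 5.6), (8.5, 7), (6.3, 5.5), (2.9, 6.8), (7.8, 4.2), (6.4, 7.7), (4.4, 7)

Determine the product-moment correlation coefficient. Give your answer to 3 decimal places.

-0.122

n = 7, Σx = 38.8, Σy = 43.8, Σx² = 247.76, Σy² = 282.78, Σxy = 240.71
nΣxy − ΣxΣy = 1684.97 − 1699.44 = -14.47
nΣx² − (Σx)² = 1734.32 − 1505.44 = 228.88; nΣy² − (Σy)² = 1979.46 − 1918.44 = 61.02
r = -14.47 / √(228.88 × 61.02) = -14.47 / 118.1789 ≈ -0.122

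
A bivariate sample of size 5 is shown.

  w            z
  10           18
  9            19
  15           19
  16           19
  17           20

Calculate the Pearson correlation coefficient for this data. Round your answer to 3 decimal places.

n = 5, Σw = 67, Σz = 95, Σw² = 951, Σz² = 1807, Σwz = 1280
nΣwz − ΣwΣz = 6400 − 6365 = 35
nΣw² − (Σw)² = 4755 − 4489 = 266; nΣz² − (Σz)² = 9035 − 9025 = 10
r = 35 / √(266 × 10) = 35 / 51.5752 ≈ 0.679

0.679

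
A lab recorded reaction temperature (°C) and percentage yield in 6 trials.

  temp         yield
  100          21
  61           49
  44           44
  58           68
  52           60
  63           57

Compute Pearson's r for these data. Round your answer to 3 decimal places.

-0.726

n = 6, Σx = 378, Σy = 299, Σx² = 25694, Σy² = 16251, Σxy = 17680
nΣxy − ΣxΣy = 106080 − 113022 = -6942
nΣx² − (Σx)² = 154164 − 142884 = 11280; nΣy² − (Σy)² = 97506 − 89401 = 8105
r = -6942 / √(11280 × 8105) = -6942 / 9561.6107 ≈ -0.726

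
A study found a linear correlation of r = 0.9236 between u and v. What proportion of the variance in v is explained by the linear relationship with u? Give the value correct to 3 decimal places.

r² = (0.9236)² = 0.853

0.853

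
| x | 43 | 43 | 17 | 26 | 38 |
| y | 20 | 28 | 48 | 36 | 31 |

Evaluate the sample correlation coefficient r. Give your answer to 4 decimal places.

n = 5, Σx = 167, Σy = 163, Σx² = 6107, Σy² = 5745, Σxy = 4994
nΣxy − ΣxΣy = 24970 − 27221 = -2251
nΣx² − (Σx)² = 30535 − 27889 = 2646; nΣy² − (Σy)² = 28725 − 26569 = 2156
r = -2251 / √(2646 × 2156) = -2251 / 2388.4673 ≈ -0.9424

-0.9424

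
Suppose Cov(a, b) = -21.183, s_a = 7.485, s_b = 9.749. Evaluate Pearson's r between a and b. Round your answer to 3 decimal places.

r = Cov(a,b) / (s_a · s_b) = -21.183 / (7.485 × 9.749)
  = -21.183 / 72.9713 ≈ -0.290

-0.290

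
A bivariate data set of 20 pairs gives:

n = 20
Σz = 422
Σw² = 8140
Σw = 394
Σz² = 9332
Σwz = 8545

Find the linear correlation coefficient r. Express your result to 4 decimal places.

0.5758

r = (nΣwz − ΣwΣz) / √[(nΣw² − (Σw)²)(nΣz² − (Σz)²)]
Numerator: 20×8545 − 394×422 = 4632
Denominator: √[(162800 − 155236)(186640 − 178084)] = √[7564 × 8556] = 8044.7240
r = 4632 / 8044.7240 ≈ 0.5758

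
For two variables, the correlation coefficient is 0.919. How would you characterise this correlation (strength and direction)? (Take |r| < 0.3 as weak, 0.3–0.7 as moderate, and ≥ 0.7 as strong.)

strong positive

r = 0.919 > 0 so the relationship is positive.
|r| = 0.919, which falls in the strong range.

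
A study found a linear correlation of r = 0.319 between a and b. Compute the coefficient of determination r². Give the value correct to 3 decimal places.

0.102

r² = (0.319)² = 0.102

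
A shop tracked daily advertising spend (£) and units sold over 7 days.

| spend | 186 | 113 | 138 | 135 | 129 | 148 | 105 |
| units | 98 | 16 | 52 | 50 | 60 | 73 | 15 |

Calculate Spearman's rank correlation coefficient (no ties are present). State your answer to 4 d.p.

0.8929

Rank spend: 7, 2, 5, 4, 3, 6, 1
Rank units: 7, 2, 4, 3, 5, 6, 1
d = rank(spend) − rank(units): 0, 0, 1, 1, -2, 0, 0; Σd² = 6
ρ = 1 − 6Σd² / [n(n²−1)] = 1 − 6×6 / (7×48) = 1 − 36/336 ≈ 0.8929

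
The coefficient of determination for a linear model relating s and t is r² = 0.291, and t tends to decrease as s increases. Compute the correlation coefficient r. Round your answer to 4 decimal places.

|r| = √0.291 = 0.5394
The association is negative, so r = −0.5394.

-0.5394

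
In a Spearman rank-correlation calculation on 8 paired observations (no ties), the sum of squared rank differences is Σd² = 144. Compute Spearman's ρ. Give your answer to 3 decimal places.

-0.714

ρ = 1 − 6Σd² / [n(n²−1)] = 1 − 6×144 / (8×63)
  = 1 − 864/504 = 1 − 1.7143 ≈ -0.714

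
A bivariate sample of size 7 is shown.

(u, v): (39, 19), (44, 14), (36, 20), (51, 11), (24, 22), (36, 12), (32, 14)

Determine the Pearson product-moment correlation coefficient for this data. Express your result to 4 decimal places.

n = 7, Σu = 262, Σv = 112, Σu² = 10250, Σv² = 1902, Σuv = 4046
nΣuv − ΣuΣv = 28322 − 29344 = -1022
nΣu² − (Σu)² = 71750 − 68644 = 3106; nΣv² − (Σv)² = 13314 − 12544 = 770
r = -1022 / √(3106 × 770) = -1022 / 1546.4863 ≈ -0.6609

-0.6609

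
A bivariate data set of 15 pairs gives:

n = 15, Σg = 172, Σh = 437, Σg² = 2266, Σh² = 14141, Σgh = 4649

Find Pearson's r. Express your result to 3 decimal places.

-0.562

r = (nΣgh − ΣgΣh) / √[(nΣg² − (Σg)²)(nΣh² − (Σh)²)]
Numerator: 15×4649 − 172×437 = -5429
Denominator: √[(33990 − 29584)(212115 − 190969)] = √[4406 × 21146] = 9652.4233
r = -5429 / 9652.4233 ≈ -0.562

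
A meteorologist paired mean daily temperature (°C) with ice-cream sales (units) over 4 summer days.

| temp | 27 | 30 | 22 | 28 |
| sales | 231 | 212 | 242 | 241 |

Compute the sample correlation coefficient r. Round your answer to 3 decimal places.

-0.714

n = 4, Σx = 107, Σy = 926, Σx² = 2897, Σy² = 214950, Σxy = 24669
nΣxy − ΣxΣy = 98676 − 99082 = -406
nΣx² − (Σx)² = 11588 − 11449 = 139; nΣy² − (Σy)² = 859800 − 857476 = 2324
r = -406 / √(139 × 2324) = -406 / 568.3626 ≈ -0.714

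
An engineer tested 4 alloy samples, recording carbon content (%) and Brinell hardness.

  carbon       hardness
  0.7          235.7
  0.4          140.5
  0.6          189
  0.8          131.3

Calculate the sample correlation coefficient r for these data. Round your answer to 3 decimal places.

0.175

n = 4, Σx = 2.5, Σy = 696.5, Σx² = 1.65, Σy² = 128255.43, Σxy = 439.63
nΣxy − ΣxΣy = 1758.52 − 1741.25 = 17.27
nΣx² − (Σx)² = 6.6 − 6.25 = 0.35; nΣy² − (Σy)² = 513021.72 − 485112.25 = 27909.47
r = 17.27 / √(0.35 × 27909.47) = 17.27 / 98.8348 ≈ 0.175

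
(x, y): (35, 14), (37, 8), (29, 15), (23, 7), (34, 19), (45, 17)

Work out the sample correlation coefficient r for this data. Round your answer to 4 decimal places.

n = 6, Σx = 203, Σy = 80, Σx² = 7145, Σy² = 1184, Σxy = 2793
nΣxy − ΣxΣy = 16758 − 16240 = 518
nΣx² − (Σx)² = 42870 − 41209 = 1661; nΣy² − (Σy)² = 7104 − 6400 = 704
r = 518 / √(1661 × 704) = 518 / 1081.3621 ≈ 0.4790

0.4790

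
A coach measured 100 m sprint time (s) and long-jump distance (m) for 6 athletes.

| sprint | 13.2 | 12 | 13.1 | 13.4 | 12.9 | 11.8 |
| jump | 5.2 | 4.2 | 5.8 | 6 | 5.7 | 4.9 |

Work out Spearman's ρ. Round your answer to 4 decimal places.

0.7714

Rank sprint: 5, 2, 4, 6, 3, 1
Rank jump: 3, 1, 5, 6, 4, 2
d = rank(sprint) − rank(jump): 2, 1, -1, 0, -1, -1; Σd² = 8
ρ = 1 − 6Σd² / [n(n²−1)] = 1 − 6×8 / (6×35) = 1 − 48/210 ≈ 0.7714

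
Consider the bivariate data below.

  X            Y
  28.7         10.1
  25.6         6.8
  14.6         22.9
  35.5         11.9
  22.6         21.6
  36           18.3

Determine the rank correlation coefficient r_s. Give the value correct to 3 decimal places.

-0.429

Rank X: 4, 3, 1, 5, 2, 6
Rank Y: 2, 1, 6, 3, 5, 4
d = rank(X) − rank(Y): 2, 2, -5, 2, -3, 2; Σd² = 50
ρ = 1 − 6Σd² / [n(n²−1)] = 1 − 6×50 / (6×35) = 1 − 300/210 ≈ -0.429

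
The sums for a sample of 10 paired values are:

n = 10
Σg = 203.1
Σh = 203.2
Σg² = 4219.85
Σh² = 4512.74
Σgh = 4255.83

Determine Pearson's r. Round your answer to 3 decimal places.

0.675

r = (nΣgh − ΣgΣh) / √[(nΣg² − (Σg)²)(nΣh² − (Σh)²)]
Numerator: 10×4255.83 − 203.1×203.2 = 1288.38
Denominator: √[(42198.5 − 41249.61)(45127.4 − 41290.24)] = √[948.89 × 3837.16] = 1908.1517
r = 1288.38 / 1908.1517 ≈ 0.675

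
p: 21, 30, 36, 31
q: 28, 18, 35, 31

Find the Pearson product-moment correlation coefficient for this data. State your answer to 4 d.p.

0.3310

n = 4, Σp = 118, Σq = 112, Σp² = 3598, Σq² = 3294, Σpq = 3349
nΣpq − ΣpΣq = 13396 − 13216 = 180
nΣp² − (Σp)² = 14392 − 13924 = 468; nΣq² − (Σq)² = 13176 − 12544 = 632
r = 180 / √(468 × 632) = 180 / 543.8529 ≈ 0.3310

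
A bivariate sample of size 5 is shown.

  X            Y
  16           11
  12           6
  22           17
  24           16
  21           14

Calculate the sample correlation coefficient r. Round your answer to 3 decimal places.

n = 5, ΣX = 95, ΣY = 64, ΣX² = 1901, ΣY² = 898, ΣXY = 1300
nΣXY − ΣXΣY = 6500 − 6080 = 420
nΣX² − (ΣX)² = 9505 − 9025 = 480; nΣY² − (ΣY)² = 4490 − 4096 = 394
r = 420 / √(480 × 394) = 420 / 434.8793 ≈ 0.966

0.966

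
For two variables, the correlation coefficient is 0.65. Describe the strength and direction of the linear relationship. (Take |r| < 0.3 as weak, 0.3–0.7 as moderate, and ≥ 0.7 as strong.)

r = 0.65 > 0 so the relationship is positive.
|r| = 0.65, which falls in the moderate range.

moderate positive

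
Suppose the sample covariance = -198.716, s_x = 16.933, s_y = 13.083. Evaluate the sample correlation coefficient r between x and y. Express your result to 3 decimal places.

-0.897

r = Cov(x,y) / (s_x · s_y) = -198.716 / (16.933 × 13.083)
  = -198.716 / 221.5344 ≈ -0.897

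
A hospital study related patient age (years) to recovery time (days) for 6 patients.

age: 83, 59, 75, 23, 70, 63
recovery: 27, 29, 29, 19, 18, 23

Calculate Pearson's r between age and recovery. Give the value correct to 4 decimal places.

0.5015

n = 6, Σx = 373, Σy = 145, Σx² = 25393, Σy² = 3625, Σxy = 9273
nΣxy − ΣxΣy = 55638 − 54085 = 1553
nΣx² − (Σx)² = 152358 − 139129 = 13229; nΣy² − (Σy)² = 21750 − 21025 = 725
r = 1553 / √(13229 × 725) = 1553 / 3096.9380 ≈ 0.5015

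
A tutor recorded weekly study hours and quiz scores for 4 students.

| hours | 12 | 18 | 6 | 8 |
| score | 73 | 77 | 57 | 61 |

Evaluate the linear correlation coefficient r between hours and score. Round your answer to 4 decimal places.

0.9527

n = 4, Σx = 44, Σy = 268, Σx² = 568, Σy² = 18228, Σxy = 3092
nΣxy − ΣxΣy = 12368 − 11792 = 576
nΣx² − (Σx)² = 2272 − 1936 = 336; nΣy² − (Σy)² = 72912 − 71824 = 1088
r = 576 / √(336 × 1088) = 576 / 604.6222 ≈ 0.9527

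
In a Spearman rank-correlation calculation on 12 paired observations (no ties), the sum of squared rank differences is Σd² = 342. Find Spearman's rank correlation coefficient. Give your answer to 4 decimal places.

-0.1958

ρ = 1 − 6Σd² / [n(n²−1)] = 1 − 6×342 / (12×143)
  = 1 − 2052/1716 = 1 − 1.19580 ≈ -0.1958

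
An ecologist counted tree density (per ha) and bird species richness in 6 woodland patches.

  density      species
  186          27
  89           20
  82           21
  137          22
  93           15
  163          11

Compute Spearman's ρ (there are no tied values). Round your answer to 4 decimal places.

Rank density: 6, 2, 1, 4, 3, 5
Rank species: 6, 3, 4, 5, 2, 1
d = rank(density) − rank(species): 0, -1, -3, -1, 1, 4; Σd² = 28
ρ = 1 − 6Σd² / [n(n²−1)] = 1 − 6×28 / (6×35) = 1 − 168/210 ≈ 0.2000

0.2000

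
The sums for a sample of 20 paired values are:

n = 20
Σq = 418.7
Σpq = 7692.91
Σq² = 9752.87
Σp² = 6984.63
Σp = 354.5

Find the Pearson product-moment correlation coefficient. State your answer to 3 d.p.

0.326

r = (nΣpq − ΣpΣq) / √[(nΣp² − (Σp)²)(nΣq² − (Σq)²)]
Numerator: 20×7692.91 − 354.5×418.7 = 5429.05
Denominator: √[(139692.6 − 125670.25)(195057.4 − 175309.69)] = √[14022.35 × 19747.71] = 16640.5920
r = 5429.05 / 16640.5920 ≈ 0.326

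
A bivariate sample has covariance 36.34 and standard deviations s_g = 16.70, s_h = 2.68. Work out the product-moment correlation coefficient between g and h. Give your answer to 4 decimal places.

0.8120

r = Cov(g,h) / (s_g · s_h) = 36.34 / (16.70 × 2.68)
  = 36.34 / 44.7560 ≈ 0.8120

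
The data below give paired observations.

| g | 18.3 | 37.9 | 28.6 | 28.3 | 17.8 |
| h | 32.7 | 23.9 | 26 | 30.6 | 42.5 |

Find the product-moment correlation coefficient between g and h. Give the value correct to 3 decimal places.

-0.848

n = 5, Σg = 130.9, Σh = 155.7, Σg² = 3706.99, Σh² = 5059.11, Σgh = 3870.3
nΣgh − ΣgΣh = 19351.5 − 20381.13 = -1029.63
nΣg² − (Σg)² = 18534.95 − 17134.81 = 1400.14; nΣh² − (Σh)² = 25295.55 − 24242.49 = 1053.06
r = -1029.63 / √(1400.14 × 1053.06) = -1029.63 / 1214.2617 ≈ -0.848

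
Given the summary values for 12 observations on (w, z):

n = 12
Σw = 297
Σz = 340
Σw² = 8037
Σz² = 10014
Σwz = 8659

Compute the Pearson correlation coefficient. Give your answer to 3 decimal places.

0.477

r = (nΣwz − ΣwΣz) / √[(nΣw² − (Σw)²)(nΣz² − (Σz)²)]
Numerator: 12×8659 − 297×340 = 2928
Denominator: √[(96444 − 88209)(120168 − 115600)] = √[8235 × 4568] = 6133.3091
r = 2928 / 6133.3091 ≈ 0.477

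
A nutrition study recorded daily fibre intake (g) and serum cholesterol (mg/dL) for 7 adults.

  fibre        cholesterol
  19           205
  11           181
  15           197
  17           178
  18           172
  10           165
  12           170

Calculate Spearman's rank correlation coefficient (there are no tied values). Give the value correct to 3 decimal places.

Rank fibre: 7, 2, 4, 5, 6, 1, 3
Rank cholesterol: 7, 5, 6, 4, 3, 1, 2
d = rank(fibre) − rank(cholesterol): 0, -3, -2, 1, 3, 0, 1; Σd² = 24
ρ = 1 − 6Σd² / [n(n²−1)] = 1 − 6×24 / (7×48) = 1 − 144/336 ≈ 0.571

0.571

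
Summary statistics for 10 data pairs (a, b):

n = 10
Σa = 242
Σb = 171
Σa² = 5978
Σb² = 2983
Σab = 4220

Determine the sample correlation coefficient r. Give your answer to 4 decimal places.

0.9666

r = (nΣab − ΣaΣb) / √[(nΣa² − (Σa)²)(nΣb² − (Σb)²)]
Numerator: 10×4220 − 242×171 = 818
Denominator: √[(59780 − 58564)(29830 − 29241)] = √[1216 × 589] = 846.3002
r = 818 / 846.3002 ≈ 0.9666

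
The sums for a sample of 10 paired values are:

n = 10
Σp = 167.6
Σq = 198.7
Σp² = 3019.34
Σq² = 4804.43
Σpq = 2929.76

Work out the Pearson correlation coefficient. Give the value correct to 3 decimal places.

-0.944

r = (nΣpq − ΣpΣq) / √[(nΣp² − (Σp)²)(nΣq² − (Σq)²)]
Numerator: 10×2929.76 − 167.6×198.7 = -4004.52
Denominator: √[(30193.4 − 28089.76)(48044.3 − 39481.69)] = √[2103.64 × 8562.61] = 4244.1311
r = -4004.52 / 4244.1311 ≈ -0.944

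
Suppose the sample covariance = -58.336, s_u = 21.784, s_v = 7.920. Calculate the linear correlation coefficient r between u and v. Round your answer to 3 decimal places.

r = Cov(u,v) / (s_u · s_v) = -58.336 / (21.784 × 7.920)
  = -58.336 / 172.5293 ≈ -0.338

-0.338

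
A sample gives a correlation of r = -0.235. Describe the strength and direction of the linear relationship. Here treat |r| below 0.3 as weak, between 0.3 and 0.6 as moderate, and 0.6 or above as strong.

r = -0.235 < 0 so the relationship is negative.
|r| = 0.235, which falls in the weak range.

weak negative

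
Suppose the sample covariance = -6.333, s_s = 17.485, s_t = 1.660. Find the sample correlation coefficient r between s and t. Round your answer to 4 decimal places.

r = Cov(s,t) / (s_s · s_t) = -6.333 / (17.485 × 1.660)
  = -6.333 / 29.0251 ≈ -0.2182

-0.2182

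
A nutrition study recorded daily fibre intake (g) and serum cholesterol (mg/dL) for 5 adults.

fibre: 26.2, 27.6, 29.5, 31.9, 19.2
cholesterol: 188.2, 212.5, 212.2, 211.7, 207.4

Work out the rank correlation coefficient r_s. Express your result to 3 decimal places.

Rank fibre: 2, 3, 4, 5, 1
Rank cholesterol: 1, 5, 4, 3, 2
d = rank(fibre) − rank(cholesterol): 1, -2, 0, 2, -1; Σd² = 10
ρ = 1 − 6Σd² / [n(n²−1)] = 1 − 6×10 / (5×24) = 1 − 60/120 ≈ 0.500

0.500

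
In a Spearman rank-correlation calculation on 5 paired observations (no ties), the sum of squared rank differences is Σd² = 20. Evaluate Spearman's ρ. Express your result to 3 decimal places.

ρ = 1 − 6Σd² / [n(n²−1)] = 1 − 6×20 / (5×24)
  = 1 − 120/120 = 1 − 1.0000 ≈ 0.000

0.000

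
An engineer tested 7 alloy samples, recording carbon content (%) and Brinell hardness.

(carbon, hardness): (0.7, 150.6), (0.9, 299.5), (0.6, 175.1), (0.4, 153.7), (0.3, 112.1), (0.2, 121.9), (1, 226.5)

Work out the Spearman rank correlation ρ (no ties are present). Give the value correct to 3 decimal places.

0.821

Rank carbon: 5, 6, 4, 3, 2, 1, 7
Rank hardness: 3, 7, 5, 4, 1, 2, 6
d = rank(carbon) − rank(hardness): 2, -1, -1, -1, 1, -1, 1; Σd² = 10
ρ = 1 − 6Σd² / [n(n²−1)] = 1 − 6×10 / (7×48) = 1 − 60/336 ≈ 0.821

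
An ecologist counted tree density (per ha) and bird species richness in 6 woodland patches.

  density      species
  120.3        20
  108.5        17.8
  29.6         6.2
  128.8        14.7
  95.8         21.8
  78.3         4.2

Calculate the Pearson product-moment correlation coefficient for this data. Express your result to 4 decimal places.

n = 6, Σx = 561.3, Σy = 84.7, Σx² = 59018.47, Σy² = 1464.25, Σxy = 8831.48
nΣxy − ΣxΣy = 52988.88 − 47542.11 = 5446.77
nΣx² − (Σx)² = 354110.82 − 315057.69 = 39053.13; nΣy² − (Σy)² = 8785.5 − 7174.09 = 1611.41
r = 5446.77 / √(39053.13 × 1611.41) = 5446.77 / 7932.8812 ≈ 0.6866

0.6866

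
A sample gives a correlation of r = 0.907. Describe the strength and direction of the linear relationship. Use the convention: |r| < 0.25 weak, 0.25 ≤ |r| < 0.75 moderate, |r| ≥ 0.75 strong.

r = 0.907 > 0 so the relationship is positive.
|r| = 0.907, which falls in the strong range.

strong positive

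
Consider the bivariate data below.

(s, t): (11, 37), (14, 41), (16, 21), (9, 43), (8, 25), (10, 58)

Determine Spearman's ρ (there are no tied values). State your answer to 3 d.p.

-0.314

Rank s: 4, 5, 6, 2, 1, 3
Rank t: 3, 4, 1, 5, 2, 6
d = rank(s) − rank(t): 1, 1, 5, -3, -1, -3; Σd² = 46
ρ = 1 − 6Σd² / [n(n²−1)] = 1 − 6×46 / (6×35) = 1 − 276/210 ≈ -0.314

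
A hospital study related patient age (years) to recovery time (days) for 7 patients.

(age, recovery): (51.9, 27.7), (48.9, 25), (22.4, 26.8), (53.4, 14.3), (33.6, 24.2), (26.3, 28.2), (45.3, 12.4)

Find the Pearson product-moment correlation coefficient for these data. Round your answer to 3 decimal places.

-0.491

n = 7, Σx = 281.8, Σy = 158.6, Σx² = 12310.88, Σy² = 3849.66, Σxy = 6140.57
nΣxy − ΣxΣy = 42983.99 − 44693.48 = -1709.49
nΣx² − (Σx)² = 86176.16 − 79411.24 = 6764.92; nΣy² − (Σy)² = 26947.62 − 25153.96 = 1793.66
r = -1709.49 / √(6764.92 × 1793.66) = -1709.49 / 3483.3843 ≈ -0.491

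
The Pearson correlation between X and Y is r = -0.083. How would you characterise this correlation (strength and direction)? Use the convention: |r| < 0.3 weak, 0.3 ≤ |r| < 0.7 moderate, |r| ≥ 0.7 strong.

weak negative

r = -0.083 < 0 so the relationship is negative.
|r| = 0.083, which falls in the weak range.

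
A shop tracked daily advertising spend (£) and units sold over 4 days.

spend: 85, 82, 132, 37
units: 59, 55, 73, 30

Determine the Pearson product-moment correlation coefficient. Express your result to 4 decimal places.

0.9796

n = 4, Σx = 336, Σy = 217, Σx² = 32742, Σy² = 12735, Σxy = 20271
nΣxy − ΣxΣy = 81084 − 72912 = 8172
nΣx² − (Σx)² = 130968 − 112896 = 18072; nΣy² − (Σy)² = 50940 − 47089 = 3851
r = 8172 / √(18072 × 3851) = 8172 / 8342.3781 ≈ 0.9796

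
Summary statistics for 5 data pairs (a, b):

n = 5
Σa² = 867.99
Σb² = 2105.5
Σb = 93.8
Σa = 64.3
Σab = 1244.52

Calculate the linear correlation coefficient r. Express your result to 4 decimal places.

0.3209

r = (nΣab − ΣaΣb) / √[(nΣa² − (Σa)²)(nΣb² − (Σb)²)]
Numerator: 5×1244.52 − 64.3×93.8 = 191.26
Denominator: √[(4339.95 − 4134.49)(10527.5 − 8798.44)] = √[205.46 × 1729.06] = 596.0308
r = 191.26 / 596.0308 ≈ 0.3209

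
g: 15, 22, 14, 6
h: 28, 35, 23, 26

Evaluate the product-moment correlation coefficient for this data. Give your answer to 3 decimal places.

0.718

n = 4, Σg = 57, Σh = 112, Σg² = 941, Σh² = 3214, Σgh = 1668
nΣgh − ΣgΣh = 6672 − 6384 = 288
nΣg² − (Σg)² = 3764 − 3249 = 515; nΣh² − (Σh)² = 12856 − 12544 = 312
r = 288 / √(515 × 312) = 288 / 400.8491 ≈ 0.718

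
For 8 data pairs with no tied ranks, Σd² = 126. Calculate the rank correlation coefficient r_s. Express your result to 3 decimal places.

-0.500

ρ = 1 − 6Σd² / [n(n²−1)] = 1 − 6×126 / (8×63)
  = 1 − 756/504 = 1 − 1.5000 ≈ -0.500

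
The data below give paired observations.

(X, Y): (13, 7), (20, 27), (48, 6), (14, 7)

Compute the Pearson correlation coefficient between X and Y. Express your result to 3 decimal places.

n = 4, ΣX = 95, ΣY = 47, ΣX² = 3069, ΣY² = 863, ΣXY = 1017
nΣXY − ΣXΣY = 4068 − 4465 = -397
nΣX² − (ΣX)² = 12276 − 9025 = 3251; nΣY² − (ΣY)² = 3452 − 2209 = 1243
r = -397 / √(3251 × 1243) = -397 / 2010.2221 ≈ -0.197

-0.197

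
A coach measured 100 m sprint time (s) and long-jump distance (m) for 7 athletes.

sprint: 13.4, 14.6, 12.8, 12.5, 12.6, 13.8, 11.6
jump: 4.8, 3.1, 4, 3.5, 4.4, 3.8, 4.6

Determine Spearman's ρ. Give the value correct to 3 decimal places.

Rank sprint: 5, 7, 4, 2, 3, 6, 1
Rank jump: 7, 1, 4, 2, 5, 3, 6
d = rank(sprint) − rank(jump): -2, 6, 0, 0, -2, 3, -5; Σd² = 78
ρ = 1 − 6Σd² / [n(n²−1)] = 1 − 6×78 / (7×48) = 1 − 468/336 ≈ -0.393

-0.393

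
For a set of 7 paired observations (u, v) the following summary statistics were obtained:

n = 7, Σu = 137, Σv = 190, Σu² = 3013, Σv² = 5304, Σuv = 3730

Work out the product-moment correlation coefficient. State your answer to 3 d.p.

0.052

r = (nΣuv − ΣuΣv) / √[(nΣu² − (Σu)²)(nΣv² − (Σv)²)]
Numerator: 7×3730 − 137×190 = 80
Denominator: √[(21091 − 18769)(37128 − 36100)] = √[2322 × 1028] = 1544.9971
r = 80 / 1544.9971 ≈ 0.052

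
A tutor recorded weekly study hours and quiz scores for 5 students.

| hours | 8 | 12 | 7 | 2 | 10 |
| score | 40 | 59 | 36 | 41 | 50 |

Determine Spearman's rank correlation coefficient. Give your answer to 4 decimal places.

0.7000

Rank hours: 3, 5, 2, 1, 4
Rank score: 2, 5, 1, 3, 4
d = rank(hours) − rank(score): 1, 0, 1, -2, 0; Σd² = 6
ρ = 1 − 6Σd² / [n(n²−1)] = 1 − 6×6 / (5×24) = 1 − 36/120 ≈ 0.7000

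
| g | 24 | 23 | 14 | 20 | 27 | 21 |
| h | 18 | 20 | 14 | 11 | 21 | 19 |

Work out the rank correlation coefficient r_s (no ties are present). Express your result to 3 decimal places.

0.771

Rank g: 5, 4, 1, 2, 6, 3
Rank h: 3, 5, 2, 1, 6, 4
d = rank(g) − rank(h): 2, -1, -1, 1, 0, -1; Σd² = 8
ρ = 1 − 6Σd² / [n(n²−1)] = 1 − 6×8 / (6×35) = 1 − 48/210 ≈ 0.771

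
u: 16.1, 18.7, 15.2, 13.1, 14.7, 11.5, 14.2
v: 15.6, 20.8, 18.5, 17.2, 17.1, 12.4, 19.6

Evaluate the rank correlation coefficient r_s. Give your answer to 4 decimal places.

0.4643

Rank u: 6, 7, 5, 2, 4, 1, 3
Rank v: 2, 7, 5, 4, 3, 1, 6
d = rank(u) − rank(v): 4, 0, 0, -2, 1, 0, -3; Σd² = 30
ρ = 1 − 6Σd² / [n(n²−1)] = 1 − 6×30 / (7×48) = 1 − 180/336 ≈ 0.4643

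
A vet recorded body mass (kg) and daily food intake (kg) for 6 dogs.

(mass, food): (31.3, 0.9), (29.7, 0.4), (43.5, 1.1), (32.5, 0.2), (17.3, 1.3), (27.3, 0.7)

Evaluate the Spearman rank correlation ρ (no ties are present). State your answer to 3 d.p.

-0.257

Rank mass: 4, 3, 6, 5, 1, 2
Rank food: 4, 2, 5, 1, 6, 3
d = rank(mass) − rank(food): 0, 1, 1, 4, -5, -1; Σd² = 44
ρ = 1 − 6Σd² / [n(n²−1)] = 1 − 6×44 / (6×35) = 1 − 264/210 ≈ -0.257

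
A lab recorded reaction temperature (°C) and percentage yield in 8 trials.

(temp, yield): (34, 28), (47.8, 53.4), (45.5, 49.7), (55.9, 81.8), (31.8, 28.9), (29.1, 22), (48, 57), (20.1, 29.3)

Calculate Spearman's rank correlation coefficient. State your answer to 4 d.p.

Rank temp: 4, 6, 5, 8, 3, 2, 7, 1
Rank yield: 2, 6, 5, 8, 3, 1, 7, 4
d = rank(temp) − rank(yield): 2, 0, 0, 0, 0, 1, 0, -3; Σd² = 14
ρ = 1 − 6Σd² / [n(n²−1)] = 1 − 6×14 / (8×63) = 1 − 84/504 ≈ 0.8333

0.8333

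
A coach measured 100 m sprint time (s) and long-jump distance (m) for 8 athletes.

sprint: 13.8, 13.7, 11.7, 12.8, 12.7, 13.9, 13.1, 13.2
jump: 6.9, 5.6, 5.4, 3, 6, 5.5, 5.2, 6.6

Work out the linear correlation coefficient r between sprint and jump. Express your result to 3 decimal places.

n = 8, Σx = 104.9, Σy = 44.2, Σx² = 1379.21, Σy² = 253.98, Σxy = 581.41
nΣxy − ΣxΣy = 4651.28 − 4636.58 = 14.7
nΣx² − (Σx)² = 11033.68 − 11004.01 = 29.67; nΣy² − (Σy)² = 2031.84 − 1953.64 = 78.2
r = 14.7 / √(29.67 × 78.2) = 14.7 / 48.1684 ≈ 0.305

0.305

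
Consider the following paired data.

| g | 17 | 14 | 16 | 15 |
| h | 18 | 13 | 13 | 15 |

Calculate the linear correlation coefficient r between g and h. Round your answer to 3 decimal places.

n = 4, Σg = 62, Σh = 59, Σg² = 966, Σh² = 887, Σgh = 921
nΣgh − ΣgΣh = 3684 − 3658 = 26
nΣg² − (Σg)² = 3864 − 3844 = 20; nΣh² − (Σh)² = 3548 − 3481 = 67
r = 26 / √(20 × 67) = 26 / 36.6060 ≈ 0.710

0.710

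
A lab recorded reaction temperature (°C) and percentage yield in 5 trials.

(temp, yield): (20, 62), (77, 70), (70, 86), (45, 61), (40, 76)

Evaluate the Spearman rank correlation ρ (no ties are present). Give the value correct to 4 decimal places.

Rank temp: 1, 5, 4, 3, 2
Rank yield: 2, 3, 5, 1, 4
d = rank(temp) − rank(yield): -1, 2, -1, 2, -2; Σd² = 14
ρ = 1 − 6Σd² / [n(n²−1)] = 1 − 6×14 / (5×24) = 1 − 84/120 ≈ 0.3000

0.3000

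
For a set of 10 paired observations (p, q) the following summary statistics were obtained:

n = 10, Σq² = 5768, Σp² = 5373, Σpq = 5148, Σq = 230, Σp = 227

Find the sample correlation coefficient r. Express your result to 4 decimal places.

-0.2251

r = (nΣpq − ΣpΣq) / √[(nΣp² − (Σp)²)(nΣq² − (Σq)²)]
Numerator: 10×5148 − 227×230 = -730
Denominator: √[(53730 − 51529)(57680 − 52900)] = √[2201 × 4780] = 3243.5752
r = -730 / 3243.5752 ≈ -0.2251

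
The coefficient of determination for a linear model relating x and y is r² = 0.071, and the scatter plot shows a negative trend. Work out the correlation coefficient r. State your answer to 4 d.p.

|r| = √0.071 = 0.2665
The association is negative, so r = −0.2665.

-0.2665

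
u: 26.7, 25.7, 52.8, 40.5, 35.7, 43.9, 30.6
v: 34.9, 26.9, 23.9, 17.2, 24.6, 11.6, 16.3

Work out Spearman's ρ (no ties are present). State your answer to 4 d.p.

-0.6071

Rank u: 2, 1, 7, 5, 4, 6, 3
Rank v: 7, 6, 4, 3, 5, 1, 2
d = rank(u) − rank(v): -5, -5, 3, 2, -1, 5, 1; Σd² = 90
ρ = 1 − 6Σd² / [n(n²−1)] = 1 − 6×90 / (7×48) = 1 − 540/336 ≈ -0.6071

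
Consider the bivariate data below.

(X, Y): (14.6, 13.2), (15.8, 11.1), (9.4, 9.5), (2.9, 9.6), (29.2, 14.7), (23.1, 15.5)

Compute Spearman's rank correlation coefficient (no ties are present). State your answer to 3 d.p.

0.829

Rank X: 3, 4, 2, 1, 6, 5
Rank Y: 4, 3, 1, 2, 5, 6
d = rank(X) − rank(Y): -1, 1, 1, -1, 1, -1; Σd² = 6
ρ = 1 − 6Σd² / [n(n²−1)] = 1 − 6×6 / (6×35) = 1 − 36/210 ≈ 0.829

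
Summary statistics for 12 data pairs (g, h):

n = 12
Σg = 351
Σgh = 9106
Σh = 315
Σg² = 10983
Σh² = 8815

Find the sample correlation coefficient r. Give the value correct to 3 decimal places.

-0.172

r = (nΣgh − ΣgΣh) / √[(nΣg² − (Σg)²)(nΣh² − (Σh)²)]
Numerator: 12×9106 − 351×315 = -1293
Denominator: √[(131796 − 123201)(105780 − 99225)] = √[8595 × 6555] = 7506.0126
r = -1293 / 7506.0126 ≈ -0.172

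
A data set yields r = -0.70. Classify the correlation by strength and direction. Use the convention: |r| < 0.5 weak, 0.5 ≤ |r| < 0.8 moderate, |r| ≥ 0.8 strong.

r = -0.70 < 0 so the relationship is negative.
|r| = 0.70, which falls in the moderate range.

moderate negative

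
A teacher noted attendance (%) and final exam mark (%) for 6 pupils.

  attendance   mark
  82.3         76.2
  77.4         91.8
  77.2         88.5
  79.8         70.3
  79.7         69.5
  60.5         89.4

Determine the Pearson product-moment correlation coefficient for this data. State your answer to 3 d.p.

n = 6, Σx = 456.9, Σy = 485.7, Σx² = 35104.27, Σy² = 39830.63, Σxy = 36766.57
nΣxy − ΣxΣy = 220599.42 − 221916.33 = -1316.91
nΣx² − (Σx)² = 210625.62 − 208757.61 = 1868.01; nΣy² − (Σy)² = 238983.78 − 235904.49 = 3079.29
r = -1316.91 / √(1868.01 × 3079.29) = -1316.91 / 2398.3629 ≈ -0.549

-0.549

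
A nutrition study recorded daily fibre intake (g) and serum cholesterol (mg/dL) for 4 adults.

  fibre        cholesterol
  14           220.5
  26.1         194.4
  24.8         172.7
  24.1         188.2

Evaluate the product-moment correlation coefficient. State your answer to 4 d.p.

n = 4, Σx = 89, Σy = 775.8, Σx² = 2073.06, Σy² = 151656.14, Σxy = 16979.42
nΣxy − ΣxΣy = 67917.68 − 69046.2 = -1128.52
nΣx² − (Σx)² = 8292.24 − 7921 = 371.24; nΣy² − (Σy)² = 606624.56 − 601865.64 = 4758.92
r = -1128.52 / √(371.24 × 4758.92) = -1128.52 / 1329.1732 ≈ -0.8490

-0.8490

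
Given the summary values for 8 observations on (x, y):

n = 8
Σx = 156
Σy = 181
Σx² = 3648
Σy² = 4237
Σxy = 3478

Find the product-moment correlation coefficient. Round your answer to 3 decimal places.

r = (nΣxy − ΣxΣy) / √[(nΣx² − (Σx)²)(nΣy² − (Σy)²)]
Numerator: 8×3478 − 156×181 = -412
Denominator: √[(29184 − 24336)(33896 − 32761)] = √[4848 × 1135] = 2345.7366
r = -412 / 2345.7366 ≈ -0.176

-0.176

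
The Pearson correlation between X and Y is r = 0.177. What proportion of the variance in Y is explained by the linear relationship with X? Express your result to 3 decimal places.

0.031

r² = (0.177)² = 0.031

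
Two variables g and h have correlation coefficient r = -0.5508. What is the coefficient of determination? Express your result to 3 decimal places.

0.303

r² = (-0.5508)² = 0.303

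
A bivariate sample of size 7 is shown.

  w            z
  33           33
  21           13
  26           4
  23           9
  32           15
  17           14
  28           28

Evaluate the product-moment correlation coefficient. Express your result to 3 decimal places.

0.533

n = 7, Σw = 180, Σz = 116, Σw² = 4832, Σz² = 2560, Σwz = 3175
nΣwz − ΣwΣz = 22225 − 20880 = 1345
nΣw² − (Σw)² = 33824 − 32400 = 1424; nΣz² − (Σz)² = 17920 − 13456 = 4464
r = 1345 / √(1424 × 4464) = 1345 / 2521.2568 ≈ 0.533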